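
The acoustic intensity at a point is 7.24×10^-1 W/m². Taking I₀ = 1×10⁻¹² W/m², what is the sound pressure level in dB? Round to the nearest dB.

119 dB

Dividing by I₀ shifts the exponent by 12: I/I₀ = 7.24×10^11.
L = 10·(0.8597 + 11) = 118.60 dB.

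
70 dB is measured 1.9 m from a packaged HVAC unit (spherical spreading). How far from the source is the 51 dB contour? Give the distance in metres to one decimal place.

16.9 m

For a point source L₁ − L₂ = 20·log₁₀(r₂/r₁), so r₂ = r₁·10^((L₁−L₂)/20).
r₂ = 1.9·10^((70−51)/20) = 1.9·10^(19.0/20) = 16.93 m.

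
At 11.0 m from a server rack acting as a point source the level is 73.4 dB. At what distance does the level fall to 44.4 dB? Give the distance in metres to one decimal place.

310.0 m

For a point source L₁ − L₂ = 20·log₁₀(r₂/r₁), so r₂ = r₁·10^((L₁−L₂)/20).
r₂ = 11.0·10^((73.4−44.4)/20) = 11.0·10^(29.0/20) = 310.02 m.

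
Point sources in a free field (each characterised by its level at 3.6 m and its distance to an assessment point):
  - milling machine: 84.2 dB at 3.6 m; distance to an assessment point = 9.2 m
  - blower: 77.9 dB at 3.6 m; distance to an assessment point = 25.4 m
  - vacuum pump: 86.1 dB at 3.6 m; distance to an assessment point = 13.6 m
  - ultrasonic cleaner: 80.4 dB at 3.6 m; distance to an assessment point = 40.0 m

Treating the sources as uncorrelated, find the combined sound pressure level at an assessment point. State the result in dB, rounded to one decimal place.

78.5 dB

Propagate each source to the receiver with L = L_ref − 20·log₁₀(r/r_ref), then add intensities.
milling machine: 84.2 − 20·log₁₀(9.2/3.6) = 84.2 − 8.15 = 76.05 dB.
blower: 77.9 − 20·log₁₀(25.4/3.6) = 77.9 − 16.97 = 60.93 dB.
vacuum pump: 86.1 − 20·log₁₀(13.6/3.6) = 86.1 − 11.54 = 74.56 dB.
ultrasonic cleaner: 80.4 − 20·log₁₀(40.0/3.6) = 80.4 − 20.92 = 59.48 dB.
Σ 10^(L/10) = 7.095e+07 → L_total = 10·log₁₀(7.095e+07) = 78.51 dB.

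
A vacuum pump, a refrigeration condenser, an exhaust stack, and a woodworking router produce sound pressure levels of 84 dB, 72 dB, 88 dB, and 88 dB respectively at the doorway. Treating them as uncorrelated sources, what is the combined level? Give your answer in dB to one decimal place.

Incoherent sources combine by intensity addition: L_total = 10·log₁₀(Σ 10^(L_i/10)).
Σ 10^(L/10) = 10^(84/10) + 10^(72/10) + 10^(88/10) + 10^(88/10) = 1.529e+09.
L_total = 10·log₁₀(1.529e+09) = 91.84 dB.

91.8 dB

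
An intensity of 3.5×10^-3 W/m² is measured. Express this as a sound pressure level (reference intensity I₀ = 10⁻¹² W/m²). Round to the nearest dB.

L = 10·log₁₀(I/I₀) = 10·log₁₀(3.5×10^-3/10⁻¹²) = 10·log₁₀(3.5×10^9).
L = 10·(0.5441 + 9) = 95.44 dB.

95 dB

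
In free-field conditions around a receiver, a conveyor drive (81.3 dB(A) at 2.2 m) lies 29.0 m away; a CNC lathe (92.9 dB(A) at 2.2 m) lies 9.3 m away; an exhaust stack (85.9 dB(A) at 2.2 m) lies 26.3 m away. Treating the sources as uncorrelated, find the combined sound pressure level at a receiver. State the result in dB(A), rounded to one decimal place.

Apply inverse-square spreading to bring every level to the receiver, then sum 10^(L/10).
conveyor drive: 81.3 − 20·log₁₀(29.0/2.2) = 81.3 − 22.40 = 58.90 dB(A).
CNC lathe: 92.9 − 20·log₁₀(9.3/2.2) = 92.9 − 12.52 = 80.38 dB(A).
exhaust stack: 85.9 − 20·log₁₀(26.3/2.2) = 85.9 − 21.55 = 64.35 dB(A).
Σ 10^(L/10) = 1.126e+08 → L_total = 10·log₁₀(1.126e+08) = 80.52 dB(A).

80.5 dB(A)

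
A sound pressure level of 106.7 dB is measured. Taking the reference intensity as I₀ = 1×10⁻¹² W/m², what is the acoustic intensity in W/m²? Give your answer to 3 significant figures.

0.0468 W/m²

I = I₀·10^(L/10) = 10⁻¹² × 10^(106.7/10) = 10^(-1.330).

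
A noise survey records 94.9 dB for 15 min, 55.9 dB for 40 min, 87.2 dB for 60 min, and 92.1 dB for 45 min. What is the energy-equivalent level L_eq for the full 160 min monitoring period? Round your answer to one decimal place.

Weight each interval's intensity by its duration and average over T = 160 min:
Σ tᵢ·10^(Lᵢ/10) = 15·10^(94.9/10) + 40·10^(55.9/10) + 60·10^(87.2/10) + 45·10^(92.1/10) = 1.508e+11.
L_eq = 10·log₁₀(1.508e+11/160) = 89.74 dB.

89.7 dB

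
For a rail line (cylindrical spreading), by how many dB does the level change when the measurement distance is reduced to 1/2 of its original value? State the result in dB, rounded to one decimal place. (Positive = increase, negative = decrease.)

Line-source spreading: ΔL = −10·log₁₀(r₂/r₁).
ΔL = −10·log₁₀(0.5) = +3.01 dB.

+3.0 dB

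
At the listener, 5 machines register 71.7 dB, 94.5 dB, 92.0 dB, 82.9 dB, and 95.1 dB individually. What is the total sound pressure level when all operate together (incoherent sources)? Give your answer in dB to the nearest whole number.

99 dB

For uncorrelated sources the intensities add, so convert each level to linear form, sum, and take 10·log₁₀ of the total.
Σ 10^(L/10) = 10^(71.7/10) + 10^(94.5/10) + 10^(92.0/10) + 10^(82.9/10) + 10^(95.1/10) = 7.849e+09.
L_total = 10·log₁₀(7.849e+09) = 98.95 dB.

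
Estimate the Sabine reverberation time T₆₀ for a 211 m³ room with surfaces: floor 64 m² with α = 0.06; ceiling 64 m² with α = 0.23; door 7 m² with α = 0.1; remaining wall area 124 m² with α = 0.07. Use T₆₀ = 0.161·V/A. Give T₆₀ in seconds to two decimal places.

Summing Sᵢαᵢ: 64·0.06 + 64·0.23 + 7·0.1 + 124·0.07 = 27.94 m².
T₆₀ = 0.161 × 211 / 27.94 = 1.216 s.

1.22 s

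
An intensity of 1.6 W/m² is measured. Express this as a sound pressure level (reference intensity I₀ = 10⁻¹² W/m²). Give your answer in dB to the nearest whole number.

I/I₀ = 1.6/10⁻¹² = 1.6×10^12, and L = 10·log₁₀(I/I₀).
L = 10·(0.2041 + 12) = 122.04 dB.

122 dB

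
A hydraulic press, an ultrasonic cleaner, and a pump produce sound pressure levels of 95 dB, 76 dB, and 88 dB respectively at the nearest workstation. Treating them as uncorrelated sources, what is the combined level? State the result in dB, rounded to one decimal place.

Incoherent sources combine by intensity addition: L_total = 10·log₁₀(Σ 10^(L_i/10)).
Σ 10^(L/10) = 10^(95/10) + 10^(76/10) + 10^(88/10) = 3.833e+09.
L_total = 10·log₁₀(3.833e+09) = 95.84 dB.

95.8 dB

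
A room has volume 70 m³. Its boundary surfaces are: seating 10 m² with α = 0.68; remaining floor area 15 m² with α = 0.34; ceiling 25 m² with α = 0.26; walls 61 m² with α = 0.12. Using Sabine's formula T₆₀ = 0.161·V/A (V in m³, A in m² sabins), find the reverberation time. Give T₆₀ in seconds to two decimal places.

0.44 s

Summing Sᵢαᵢ: 10·0.68 + 15·0.34 + 25·0.26 + 61·0.12 = 25.72 m².
T₆₀ = 0.161·V/A = 0.161·70/25.72 = 0.438 s.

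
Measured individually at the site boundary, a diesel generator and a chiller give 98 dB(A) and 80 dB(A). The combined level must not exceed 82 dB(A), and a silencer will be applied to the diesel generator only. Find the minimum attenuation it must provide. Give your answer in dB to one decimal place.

20.3 dB

The untreated sources together contribute 10^(80/10) = 1.000e+08, i.e. 80.00 dB(A).
To meet 82 dB(A) overall, the treated diesel generator may contribute at most 10^(82/10) − 1.000e+08 = 5.849e+07, i.e. 77.67 dB(A).
So the diesel generator must be reduced from 98 to 77.67 dB(A): IL = 20.33 dB.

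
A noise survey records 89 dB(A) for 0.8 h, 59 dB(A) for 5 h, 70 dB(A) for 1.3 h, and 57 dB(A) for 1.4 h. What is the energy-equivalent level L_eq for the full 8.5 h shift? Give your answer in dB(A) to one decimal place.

The energy average is taken in the linear domain: L_eq = 10·log₁₀[(Σ tᵢ·10^(Lᵢ/10))/T], T = 8.5 h.
Σ tᵢ·10^(Lᵢ/10) = 0.8·10^(89/10) + 5·10^(59/10) + 1.3·10^(70/10) + 1.4·10^(57/10) = 6.531e+08.
L_eq = 10·log₁₀(6.531e+08/8.5) = 78.86 dB(A).

78.9 dB(A)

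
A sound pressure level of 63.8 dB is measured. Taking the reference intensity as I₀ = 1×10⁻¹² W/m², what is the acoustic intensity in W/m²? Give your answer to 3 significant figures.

2.40e-06 W/m²

L = 10·log₁₀(I/I₀) ⇒ I = I₀·10^(L/10) = 10⁻¹² × 10^6.38.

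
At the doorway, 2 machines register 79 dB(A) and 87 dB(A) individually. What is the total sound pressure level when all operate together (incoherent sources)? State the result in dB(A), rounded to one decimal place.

Incoherent sources combine by intensity addition: L_total = 10·log₁₀(Σ 10^(L_i/10)).
Σ 10^(L/10) = 10^(79/10) + 10^(87/10) = 5.806e+08.
L_total = 10·log₁₀(5.806e+08) = 87.64 dB(A).

87.6 dB(A)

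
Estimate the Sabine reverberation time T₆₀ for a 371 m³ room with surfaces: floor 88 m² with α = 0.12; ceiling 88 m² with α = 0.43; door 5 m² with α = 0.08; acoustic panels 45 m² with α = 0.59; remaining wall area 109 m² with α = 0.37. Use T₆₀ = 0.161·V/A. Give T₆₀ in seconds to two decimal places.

0.52 s

A = Σ Sᵢαᵢ = 88·0.12 + 88·0.43 + 5·0.08 + 45·0.59 + 109·0.37 = 115.68 m².
T₆₀ = 0.161·V/A = 0.161·371/115.68 = 0.516 s.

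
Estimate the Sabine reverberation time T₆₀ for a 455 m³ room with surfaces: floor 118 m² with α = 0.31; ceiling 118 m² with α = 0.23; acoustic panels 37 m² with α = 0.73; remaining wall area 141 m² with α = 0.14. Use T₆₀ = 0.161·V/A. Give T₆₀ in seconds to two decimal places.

A = Σ Sᵢαᵢ = 118·0.31 + 118·0.23 + 37·0.73 + 141·0.14 = 110.47 m².
T₆₀ = 0.161·V/A = 0.161·455/110.47 = 0.663 s.

0.66 s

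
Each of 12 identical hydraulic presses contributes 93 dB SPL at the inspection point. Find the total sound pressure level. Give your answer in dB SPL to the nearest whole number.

N identical incoherent sources raise the level by 10·log₁₀ N.
L_total = 93 + 10·log₁₀(12) = 93 + 10.792 = 103.79 dB SPL.

104 dB SPL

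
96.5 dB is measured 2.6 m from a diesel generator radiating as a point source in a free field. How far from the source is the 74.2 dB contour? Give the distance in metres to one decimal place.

Point-source spreading drops the level by 20·log₁₀(r₂/r₁); inverting, r₂/r₁ = 10^(ΔL/20).
r₂ = 2.6·10^((96.5−74.2)/20) = 2.6·10^(22.3/20) = 33.88 m.

33.9 m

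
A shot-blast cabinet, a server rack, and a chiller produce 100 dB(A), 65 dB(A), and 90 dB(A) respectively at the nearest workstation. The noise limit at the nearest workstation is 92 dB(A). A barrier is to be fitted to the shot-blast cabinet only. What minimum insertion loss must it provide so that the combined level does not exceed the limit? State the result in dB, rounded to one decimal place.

12.4 dB

The untreated sources together contribute 10^(65/10) + 10^(90/10) = 1.003e+09, i.e. 90.01 dB(A).
The limit corresponds to 10^(92/10) = 1.585e+09; subtracting the fixed part leaves 5.817e+08 for the shot-blast cabinet, i.e. 87.65 dB(A).
Required insertion loss = 100 − 87.65 = 12.35 dB.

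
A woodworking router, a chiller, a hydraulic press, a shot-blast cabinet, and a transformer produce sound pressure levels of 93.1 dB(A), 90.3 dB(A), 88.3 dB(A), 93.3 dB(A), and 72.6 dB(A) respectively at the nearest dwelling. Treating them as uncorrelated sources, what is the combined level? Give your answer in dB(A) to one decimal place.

97.7 dB(A)

Incoherent sources combine by intensity addition: L_total = 10·log₁₀(Σ 10^(L_i/10)).
Σ 10^(L/10) = 10^(93.1/10) + 10^(90.3/10) + 10^(88.3/10) + 10^(93.3/10) + 10^(72.6/10) = 5.945e+09.
L_total = 10·log₁₀(5.945e+09) = 97.74 dB(A).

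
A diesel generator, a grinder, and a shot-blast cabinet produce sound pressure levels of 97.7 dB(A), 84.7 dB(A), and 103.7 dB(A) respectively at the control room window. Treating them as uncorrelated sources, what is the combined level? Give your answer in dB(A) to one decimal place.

104.7 dB(A)

For uncorrelated sources the intensities add, so convert each level to linear form, sum, and take 10·log₁₀ of the total.
Σ 10^(L/10) = 10^(97.7/10) + 10^(84.7/10) + 10^(103.7/10) = 2.963e+10.
L_total = 10·log₁₀(2.963e+10) = 104.72 dB(A).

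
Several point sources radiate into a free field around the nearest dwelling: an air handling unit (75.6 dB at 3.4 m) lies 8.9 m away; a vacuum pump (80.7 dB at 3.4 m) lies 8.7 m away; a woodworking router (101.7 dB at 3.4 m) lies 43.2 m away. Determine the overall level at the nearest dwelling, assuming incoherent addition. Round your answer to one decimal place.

80.6 dB

Propagate each source to the receiver with L = L_ref − 20·log₁₀(r/r_ref), then add intensities.
air handling unit: 75.6 − 20·log₁₀(8.9/3.4) = 75.6 − 8.36 = 67.24 dB.
vacuum pump: 80.7 − 20·log₁₀(8.7/3.4) = 80.7 − 8.16 = 72.54 dB.
woodworking router: 101.7 − 20·log₁₀(43.2/3.4) = 101.7 − 22.08 = 79.62 dB.
Σ 10^(L/10) = 1.149e+08 → L_total = 10·log₁₀(1.149e+08) = 80.60 dB.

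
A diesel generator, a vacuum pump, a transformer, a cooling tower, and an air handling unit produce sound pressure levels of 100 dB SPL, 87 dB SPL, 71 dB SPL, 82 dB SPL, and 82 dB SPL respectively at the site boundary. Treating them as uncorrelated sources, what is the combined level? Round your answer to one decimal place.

For uncorrelated sources the intensities add, so convert each level to linear form, sum, and take 10·log₁₀ of the total.
Σ 10^(L/10) = 10^(100/10) + 10^(87/10) + 10^(71/10) + 10^(82/10) + 10^(82/10) = 1.083e+10.
L_total = 10·log₁₀(1.083e+10) = 100.35 dB SPL.

100.3 dB SPL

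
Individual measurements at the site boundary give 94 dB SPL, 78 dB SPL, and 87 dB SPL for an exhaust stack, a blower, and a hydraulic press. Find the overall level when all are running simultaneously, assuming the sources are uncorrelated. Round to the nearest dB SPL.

95 dB SPL

Incoherent sources combine by intensity addition: L_total = 10·log₁₀(Σ 10^(L_i/10)).
Σ 10^(L/10) = 10^(94/10) + 10^(78/10) + 10^(87/10) = 3.076e+09.
L_total = 10·log₁₀(3.076e+09) = 94.88 dB SPL.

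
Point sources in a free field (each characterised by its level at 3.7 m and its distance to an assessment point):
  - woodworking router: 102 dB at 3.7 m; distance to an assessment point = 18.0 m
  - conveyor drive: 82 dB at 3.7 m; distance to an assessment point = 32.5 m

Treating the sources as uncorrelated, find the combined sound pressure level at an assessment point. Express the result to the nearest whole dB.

Propagate each source to the receiver with L = L_ref − 20·log₁₀(r/r_ref), then add intensities.
woodworking router: 102 − 20·log₁₀(18.0/3.7) = 102 − 13.74 = 88.26 dB.
conveyor drive: 82 − 20·log₁₀(32.5/3.7) = 82 − 18.87 = 63.13 dB.
Σ 10^(L/10) = 6.717e+08 → L_total = 10·log₁₀(6.717e+08) = 88.27 dB.

88 dB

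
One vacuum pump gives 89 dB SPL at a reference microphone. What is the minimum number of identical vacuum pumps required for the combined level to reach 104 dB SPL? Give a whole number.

32

The shortfall is 104 − 89 = 15.0 dB, and N units add 10·log₁₀ N, so need 10·log₁₀ N ≥ 15.0.
N ≥ 10^(15.0/10) = 31.623, so N = 32.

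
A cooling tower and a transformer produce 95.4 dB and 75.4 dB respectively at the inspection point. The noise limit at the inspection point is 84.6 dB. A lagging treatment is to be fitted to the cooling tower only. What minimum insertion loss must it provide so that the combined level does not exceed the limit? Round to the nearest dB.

The untreated sources together contribute 10^(75.4/10) = 3.467e+07, i.e. 75.40 dB.
To meet 84.6 dB overall, the treated cooling tower may contribute at most 10^(84.6/10) − 3.467e+07 = 2.537e+08, i.e. 84.04 dB.
Required insertion loss = 95.4 − 84.04 = 11.36 dB.

11 dB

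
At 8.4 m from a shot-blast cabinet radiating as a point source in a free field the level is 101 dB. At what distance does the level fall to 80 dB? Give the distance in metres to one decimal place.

For a point source L₁ − L₂ = 20·log₁₀(r₂/r₁), so r₂ = r₁·10^((L₁−L₂)/20).
r₂ = 8.4·10^((101−80)/20) = 8.4·10^(21.0/20) = 94.25 m.

94.2 m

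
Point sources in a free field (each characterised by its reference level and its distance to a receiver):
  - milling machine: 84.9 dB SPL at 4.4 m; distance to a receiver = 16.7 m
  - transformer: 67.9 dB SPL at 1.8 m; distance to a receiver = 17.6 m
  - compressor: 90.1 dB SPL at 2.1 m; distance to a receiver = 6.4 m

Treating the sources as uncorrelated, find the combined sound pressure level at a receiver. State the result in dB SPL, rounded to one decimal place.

81.2 dB SPL

Propagate each source to the receiver with L = L_ref − 20·log₁₀(r/r_ref), then add intensities.
milling machine: 84.9 − 20·log₁₀(16.7/4.4) = 84.9 − 11.59 = 73.31 dB SPL.
transformer: 67.9 − 20·log₁₀(17.6/1.8) = 67.9 − 19.80 = 48.10 dB SPL.
compressor: 90.1 − 20·log₁₀(6.4/2.1) = 90.1 − 9.68 = 80.42 dB SPL.
Σ 10^(L/10) = 1.317e+08 → L_total = 10·log₁₀(1.317e+08) = 81.20 dB SPL.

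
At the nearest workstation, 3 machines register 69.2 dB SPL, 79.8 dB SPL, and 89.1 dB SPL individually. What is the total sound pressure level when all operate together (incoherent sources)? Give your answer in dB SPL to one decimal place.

89.6 dB SPL

For uncorrelated sources the intensities add, so convert each level to linear form, sum, and take 10·log₁₀ of the total.
Σ 10^(L/10) = 10^(69.2/10) + 10^(79.8/10) + 10^(89.1/10) = 9.166e+08.
L_total = 10·log₁₀(9.166e+08) = 89.62 dB SPL.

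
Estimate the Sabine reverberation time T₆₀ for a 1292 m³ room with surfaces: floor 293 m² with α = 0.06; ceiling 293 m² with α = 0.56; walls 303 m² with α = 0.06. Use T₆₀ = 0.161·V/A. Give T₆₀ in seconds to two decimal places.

A = Σ Sᵢαᵢ = 293·0.06 + 293·0.56 + 303·0.06 = 199.84 m².
T₆₀ = 0.161 × 1292 / 199.84 = 1.041 s.

1.04 s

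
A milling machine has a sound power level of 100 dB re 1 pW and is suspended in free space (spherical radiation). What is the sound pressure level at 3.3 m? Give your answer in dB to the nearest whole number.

The power spreads over a sphere of area 4π·r², so L_p = L_w − 10·log₁₀(4π·r²).
4π·r² = 136.8 m², 10·log₁₀ of that is 21.362 dB.
L_p = 100 − 21.362 = 78.64 dB.

79 dB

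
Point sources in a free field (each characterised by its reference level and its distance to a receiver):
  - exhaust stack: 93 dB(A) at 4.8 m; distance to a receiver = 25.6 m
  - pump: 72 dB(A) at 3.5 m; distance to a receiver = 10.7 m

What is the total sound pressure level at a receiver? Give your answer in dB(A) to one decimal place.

78.6 dB(A)

Apply inverse-square spreading to bring every level to the receiver, then sum 10^(L/10).
exhaust stack: 93 − 20·log₁₀(25.6/4.8) = 93 − 14.54 = 78.46 dB(A).
pump: 72 − 20·log₁₀(10.7/3.5) = 72 − 9.71 = 62.29 dB(A).
Σ 10^(L/10) = 7.184e+07 → L_total = 10·log₁₀(7.184e+07) = 78.56 dB(A).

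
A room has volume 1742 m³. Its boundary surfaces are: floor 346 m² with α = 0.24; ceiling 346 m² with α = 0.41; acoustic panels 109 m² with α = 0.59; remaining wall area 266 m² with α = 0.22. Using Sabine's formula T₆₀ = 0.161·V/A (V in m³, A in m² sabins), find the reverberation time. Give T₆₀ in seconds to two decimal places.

0.81 s

Summing Sᵢαᵢ: 346·0.24 + 346·0.41 + 109·0.59 + 266·0.22 = 347.73 m².
T₆₀ = 0.161·V/A = 0.161·1742/347.73 = 0.807 s.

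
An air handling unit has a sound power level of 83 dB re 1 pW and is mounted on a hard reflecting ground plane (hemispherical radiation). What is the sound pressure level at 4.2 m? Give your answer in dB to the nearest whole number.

63 dB

The power spreads over a hemisphere of area 2π·r², so L_p = L_w − 10·log₁₀(2π·r²).
2π·r² = 110.8 m², 10·log₁₀ of that is 20.447 dB.
L_p = 83 − 20.447 = 62.55 dB.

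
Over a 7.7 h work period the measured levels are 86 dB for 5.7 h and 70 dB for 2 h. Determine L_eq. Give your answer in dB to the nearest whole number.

L_eq = 10·log₁₀[(1/T)·Σ tᵢ·10^(Lᵢ/10)] with T = 7.7 h.
Σ tᵢ·10^(Lᵢ/10) = 5.7·10^(86/10) + 2·10^(70/10) = 2.289e+09.
L_eq = 10·log₁₀(2.289e+09/7.7) = 84.73 dB.

85 dB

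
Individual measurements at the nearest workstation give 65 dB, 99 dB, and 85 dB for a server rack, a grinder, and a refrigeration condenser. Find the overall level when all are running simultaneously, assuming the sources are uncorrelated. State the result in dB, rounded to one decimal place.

For uncorrelated sources the intensities add, so convert each level to linear form, sum, and take 10·log₁₀ of the total.
Σ 10^(L/10) = 10^(65/10) + 10^(99/10) + 10^(85/10) = 8.263e+09.
L_total = 10·log₁₀(8.263e+09) = 99.17 dB.

99.2 dB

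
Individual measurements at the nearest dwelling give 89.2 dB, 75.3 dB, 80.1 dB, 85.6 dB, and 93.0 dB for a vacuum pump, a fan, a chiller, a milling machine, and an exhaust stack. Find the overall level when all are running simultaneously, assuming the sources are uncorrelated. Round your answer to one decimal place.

For uncorrelated sources the intensities add, so convert each level to linear form, sum, and take 10·log₁₀ of the total.
Σ 10^(L/10) = 10^(89.2/10) + 10^(75.3/10) + 10^(80.1/10) + 10^(85.6/10) + 10^(93.0/10) = 3.326e+09.
L_total = 10·log₁₀(3.326e+09) = 95.22 dB.

95.2 dB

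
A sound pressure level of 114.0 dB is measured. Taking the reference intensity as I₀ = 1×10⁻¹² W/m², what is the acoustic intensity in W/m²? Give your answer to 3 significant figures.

L = 10·log₁₀(I/I₀) ⇒ I = I₀·10^(L/10) = 10⁻¹² × 10^11.40.

0.251 W/m²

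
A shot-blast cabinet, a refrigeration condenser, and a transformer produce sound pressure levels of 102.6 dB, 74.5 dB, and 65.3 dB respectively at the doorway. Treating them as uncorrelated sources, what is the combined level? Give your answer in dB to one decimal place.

For uncorrelated sources the intensities add, so convert each level to linear form, sum, and take 10·log₁₀ of the total.
Σ 10^(L/10) = 10^(102.6/10) + 10^(74.5/10) + 10^(65.3/10) = 1.823e+10.
L_total = 10·log₁₀(1.823e+10) = 102.61 dB.

102.6 dB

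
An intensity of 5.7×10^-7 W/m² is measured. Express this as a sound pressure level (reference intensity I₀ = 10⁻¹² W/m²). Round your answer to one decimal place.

57.6 dB

I/I₀ = 5.7×10^-7/10⁻¹² = 5.7×10^5, and L = 10·log₁₀(I/I₀).
L = 10·(0.7559 + 5) = 57.56 dB.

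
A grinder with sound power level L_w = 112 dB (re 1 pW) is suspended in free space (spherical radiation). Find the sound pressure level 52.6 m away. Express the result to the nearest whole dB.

67 dB

Free-field spherical radiation: L_p = L_w − 10·log₁₀(4π·r²), r = 52.6 m.
4π·r² = 3.477e+04 m², 10·log₁₀ of that is 45.412 dB.
L_p = 112 − 45.412 = 66.59 dB.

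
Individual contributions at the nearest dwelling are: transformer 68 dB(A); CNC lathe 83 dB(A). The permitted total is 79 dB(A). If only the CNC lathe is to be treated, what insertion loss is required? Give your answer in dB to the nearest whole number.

Fixed contribution from the other source: Σ 10^(L/10) = 10^(68/10) = 6.310e+06 (68.00 dB(A)).
To meet 79 dB(A) overall, the treated CNC lathe may contribute at most 10^(79/10) − 6.310e+06 = 7.312e+07, i.e. 78.64 dB(A).
So the CNC lathe must be reduced from 83 to 78.64 dB(A): IL = 4.36 dB.

4 dB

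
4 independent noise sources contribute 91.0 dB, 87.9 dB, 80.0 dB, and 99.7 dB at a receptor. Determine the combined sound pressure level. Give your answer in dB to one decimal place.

Incoherent sources combine by intensity addition: L_total = 10·log₁₀(Σ 10^(L_i/10)).
Σ 10^(L/10) = 10^(91.0/10) + 10^(87.9/10) + 10^(80.0/10) + 10^(99.7/10) = 1.131e+10.
L_total = 10·log₁₀(1.131e+10) = 100.53 dB.

100.5 dB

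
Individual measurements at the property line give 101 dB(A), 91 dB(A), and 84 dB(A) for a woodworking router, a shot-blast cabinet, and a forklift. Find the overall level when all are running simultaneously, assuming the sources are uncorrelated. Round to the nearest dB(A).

101 dB(A)

Incoherent sources combine by intensity addition: L_total = 10·log₁₀(Σ 10^(L_i/10)).
Σ 10^(L/10) = 10^(101/10) + 10^(91/10) + 10^(84/10) = 1.410e+10.
L_total = 10·log₁₀(1.410e+10) = 101.49 dB(A).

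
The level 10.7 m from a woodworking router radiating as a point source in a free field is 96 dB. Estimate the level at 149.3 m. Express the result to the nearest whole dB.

Spherical spreading from a point source gives a 20·log₁₀(r₂/r₁) drop.
L₂ = 96 − 20·log₁₀(149.3/10.7) = 96 − 22.894 = 73.11 dB.

73 dB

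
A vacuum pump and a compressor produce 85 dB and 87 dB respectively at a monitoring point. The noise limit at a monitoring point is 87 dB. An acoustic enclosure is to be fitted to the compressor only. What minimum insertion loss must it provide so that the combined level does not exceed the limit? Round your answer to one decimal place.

Everything except the compressor sums to 10^(85/10) = 3.162e+08 in linear terms, 85.00 dB.
The limit corresponds to 10^(87/10) = 5.012e+08; subtracting the fixed part leaves 1.850e+08 for the compressor, i.e. 82.67 dB.
So the compressor must be reduced from 87 to 82.67 dB: IL = 4.33 dB.

4.3 dB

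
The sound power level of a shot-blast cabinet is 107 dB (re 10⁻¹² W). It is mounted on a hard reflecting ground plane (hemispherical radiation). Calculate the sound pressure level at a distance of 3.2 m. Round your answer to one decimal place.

The power spreads over a hemisphere of area 2π·r², so L_p = L_w − 10·log₁₀(2π·r²).
2π·r² = 64.34 m², 10·log₁₀ of that is 18.085 dB.
L_p = 107 − 18.085 = 88.92 dB.

88.9 dB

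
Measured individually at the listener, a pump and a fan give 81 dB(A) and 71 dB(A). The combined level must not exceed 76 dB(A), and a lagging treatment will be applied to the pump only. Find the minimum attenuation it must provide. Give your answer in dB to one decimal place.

Everything except the pump sums to 10^(71/10) = 1.259e+07 in linear terms, 71.00 dB(A).
To meet 76 dB(A) overall, the treated pump may contribute at most 10^(76/10) − 1.259e+07 = 2.722e+07, i.e. 74.35 dB(A).
So the pump must be reduced from 81 to 74.35 dB(A): IL = 6.65 dB.

6.7 dB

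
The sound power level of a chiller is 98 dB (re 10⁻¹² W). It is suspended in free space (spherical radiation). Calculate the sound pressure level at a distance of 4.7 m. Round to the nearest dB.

74 dB

Free-field spherical radiation: L_p = L_w − 10·log₁₀(4π·r²), r = 4.7 m.
4π·r² = 277.6 m², 10·log₁₀ of that is 24.434 dB.
L_p = 98 − 24.434 = 73.57 dB.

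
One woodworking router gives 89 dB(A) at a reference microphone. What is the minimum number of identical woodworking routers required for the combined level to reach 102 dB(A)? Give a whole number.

20

Need L₁ + 10·log₁₀ N ≥ 102, i.e. log₁₀ N ≥ 1.30.
N ≥ 10^(13.0/10) = 19.953, so N = 20.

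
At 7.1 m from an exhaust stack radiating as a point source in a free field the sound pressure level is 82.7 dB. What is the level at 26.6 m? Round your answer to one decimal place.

For a point source, L₂ = L₁ − 20·log₁₀(r₂/r₁).
L₂ = 82.7 − 20·log₁₀(26.6/7.1) = 82.7 − 11.472 = 71.23 dB.

71.2 dB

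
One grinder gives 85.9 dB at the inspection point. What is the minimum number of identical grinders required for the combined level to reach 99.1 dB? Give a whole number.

21

Need L₁ + 10·log₁₀ N ≥ 99.1, i.e. log₁₀ N ≥ 1.32.
N ≥ 10^(13.2/10) = 20.893, so N = 21.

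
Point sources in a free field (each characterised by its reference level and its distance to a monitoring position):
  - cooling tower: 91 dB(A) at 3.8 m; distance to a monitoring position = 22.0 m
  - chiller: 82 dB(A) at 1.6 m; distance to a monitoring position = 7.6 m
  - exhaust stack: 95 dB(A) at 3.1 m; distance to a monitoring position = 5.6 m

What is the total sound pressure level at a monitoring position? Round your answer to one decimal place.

90.1 dB(A)

Propagate each source to the receiver with L = L_ref − 20·log₁₀(r/r_ref), then add intensities.
cooling tower: 91 − 20·log₁₀(22.0/3.8) = 91 − 15.25 = 75.75 dB(A).
chiller: 82 − 20·log₁₀(7.6/1.6) = 82 − 13.53 = 68.47 dB(A).
exhaust stack: 95 − 20·log₁₀(5.6/3.1) = 95 − 5.14 = 89.86 dB(A).
Σ 10^(L/10) = 1.014e+09 → L_total = 10·log₁₀(1.014e+09) = 90.06 dB(A).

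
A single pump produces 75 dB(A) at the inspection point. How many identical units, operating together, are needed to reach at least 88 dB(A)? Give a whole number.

20

Need L₁ + 10·log₁₀ N ≥ 88, i.e. log₁₀ N ≥ 1.30.
N ≥ 10^(13.0/10) = 19.953, so N = 20.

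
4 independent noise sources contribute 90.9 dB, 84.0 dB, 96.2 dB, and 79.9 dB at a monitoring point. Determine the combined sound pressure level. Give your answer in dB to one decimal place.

For uncorrelated sources the intensities add, so convert each level to linear form, sum, and take 10·log₁₀ of the total.
Σ 10^(L/10) = 10^(90.9/10) + 10^(84.0/10) + 10^(96.2/10) + 10^(79.9/10) = 5.748e+09.
L_total = 10·log₁₀(5.748e+09) = 97.60 dB.

97.6 dB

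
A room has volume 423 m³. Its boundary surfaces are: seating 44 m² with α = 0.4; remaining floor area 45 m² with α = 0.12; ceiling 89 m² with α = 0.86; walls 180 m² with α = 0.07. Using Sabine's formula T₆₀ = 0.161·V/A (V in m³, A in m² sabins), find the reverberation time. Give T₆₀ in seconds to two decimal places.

0.61 s

A = Σ Sᵢαᵢ = 44·0.4 + 45·0.12 + 89·0.86 + 180·0.07 = 112.14 m².
T₆₀ = 0.161·V/A = 0.161·423/112.14 = 0.607 s.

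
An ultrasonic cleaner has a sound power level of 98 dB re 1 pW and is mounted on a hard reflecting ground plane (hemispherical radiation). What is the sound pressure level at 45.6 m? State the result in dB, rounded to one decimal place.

56.8 dB

L_p = L_w − 10·log₁₀(2π·r²) with r = 45.6 m.
2π·r² = 1.307e+04 m², 10·log₁₀ of that is 41.161 dB.
L_p = 98 − 41.161 = 56.84 dB.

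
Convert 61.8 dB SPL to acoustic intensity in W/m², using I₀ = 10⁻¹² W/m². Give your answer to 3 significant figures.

I = I₀·10^(L/10) = 10⁻¹² × 10^(61.8/10) = 10^(-5.820).

1.51e-06 W/m²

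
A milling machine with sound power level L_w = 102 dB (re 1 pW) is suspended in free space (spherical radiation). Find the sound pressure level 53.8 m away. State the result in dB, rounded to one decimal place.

L_p = L_w − 10·log₁₀(4π·r²) with r = 53.8 m.
4π·r² = 3.637e+04 m², 10·log₁₀ of that is 45.608 dB.
L_p = 102 − 45.608 = 56.39 dB.

56.4 dB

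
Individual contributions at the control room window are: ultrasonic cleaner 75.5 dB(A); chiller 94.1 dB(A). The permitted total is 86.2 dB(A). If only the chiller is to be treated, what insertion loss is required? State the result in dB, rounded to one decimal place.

Everything except the chiller sums to 10^(75.5/10) = 3.548e+07 in linear terms, 75.50 dB(A).
To meet 86.2 dB(A) overall, the treated chiller may contribute at most 10^(86.2/10) − 3.548e+07 = 3.814e+08, i.e. 85.81 dB(A).
So the chiller must be reduced from 94.1 to 85.81 dB(A): IL = 8.29 dB.

8.3 dB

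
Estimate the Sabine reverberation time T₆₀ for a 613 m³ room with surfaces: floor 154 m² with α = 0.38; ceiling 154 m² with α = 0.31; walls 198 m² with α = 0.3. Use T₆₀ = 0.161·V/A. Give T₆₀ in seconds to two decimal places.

0.60 s

Total absorption A = 154·0.38 + 154·0.31 + 198·0.3 = 165.66 m² sabins.
T₆₀ = 0.161 × 613 / 165.66 = 0.596 s.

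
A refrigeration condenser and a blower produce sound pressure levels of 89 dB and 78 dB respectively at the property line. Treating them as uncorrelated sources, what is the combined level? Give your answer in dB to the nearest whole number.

For uncorrelated sources the intensities add, so convert each level to linear form, sum, and take 10·log₁₀ of the total.
Σ 10^(L/10) = 10^(89/10) + 10^(78/10) = 8.574e+08.
L_total = 10·log₁₀(8.574e+08) = 89.33 dB.

89 dB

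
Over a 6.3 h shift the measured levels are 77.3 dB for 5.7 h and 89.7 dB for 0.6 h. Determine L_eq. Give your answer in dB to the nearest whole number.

81 dB

Weight each interval's intensity by its duration and average over T = 6.3 h:
Σ tᵢ·10^(Lᵢ/10) = 5.7·10^(77.3/10) + 0.6·10^(89.7/10) = 8.661e+08.
L_eq = 10·log₁₀(8.661e+08/6.3) = 81.38 dB.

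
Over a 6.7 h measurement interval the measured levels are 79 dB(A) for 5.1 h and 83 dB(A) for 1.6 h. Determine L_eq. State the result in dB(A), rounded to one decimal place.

Weight each interval's intensity by its duration and average over T = 6.7 h:
Σ tᵢ·10^(Lᵢ/10) = 5.1·10^(79/10) + 1.6·10^(83/10) = 7.243e+08.
L_eq = 10·log₁₀(7.243e+08/6.7) = 80.34 dB(A).

80.3 dB(A)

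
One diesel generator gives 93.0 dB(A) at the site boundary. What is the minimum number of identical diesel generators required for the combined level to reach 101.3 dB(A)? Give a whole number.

N identical sources give L₁ + 10·log₁₀ N, so require 10·log₁₀ N ≥ 101.3 − 93.0 = 8.3 dB.
N ≥ 10^(8.3/10) = 6.761, so N = 7.

7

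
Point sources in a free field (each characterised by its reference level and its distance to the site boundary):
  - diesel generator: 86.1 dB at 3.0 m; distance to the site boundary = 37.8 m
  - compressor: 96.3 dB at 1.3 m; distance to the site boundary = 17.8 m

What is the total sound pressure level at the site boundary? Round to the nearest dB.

Apply inverse-square spreading to bring every level to the receiver, then sum 10^(L/10).
diesel generator: 86.1 − 20·log₁₀(37.8/3.0) = 86.1 − 22.01 = 64.09 dB.
compressor: 96.3 − 20·log₁₀(17.8/1.3) = 96.3 − 22.73 = 73.57 dB.
Σ 10^(L/10) = 2.532e+07 → L_total = 10·log₁₀(2.532e+07) = 74.03 dB.

74 dB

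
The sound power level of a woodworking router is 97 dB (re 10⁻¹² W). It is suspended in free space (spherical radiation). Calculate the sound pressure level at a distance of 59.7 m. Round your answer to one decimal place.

50.5 dB

The power spreads over a sphere of area 4π·r², so L_p = L_w − 10·log₁₀(4π·r²).
4π·r² = 4.479e+04 m², 10·log₁₀ of that is 46.512 dB.
L_p = 97 − 46.512 = 50.49 dB.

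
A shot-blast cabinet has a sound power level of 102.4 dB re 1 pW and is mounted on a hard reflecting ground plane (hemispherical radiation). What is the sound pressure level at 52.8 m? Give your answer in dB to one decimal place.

L_p = L_w − 10·log₁₀(2π·r²) with r = 52.8 m.
2π·r² = 1.752e+04 m², 10·log₁₀ of that is 42.434 dB.
L_p = 102.4 − 42.434 = 59.97 dB.

60.0 dB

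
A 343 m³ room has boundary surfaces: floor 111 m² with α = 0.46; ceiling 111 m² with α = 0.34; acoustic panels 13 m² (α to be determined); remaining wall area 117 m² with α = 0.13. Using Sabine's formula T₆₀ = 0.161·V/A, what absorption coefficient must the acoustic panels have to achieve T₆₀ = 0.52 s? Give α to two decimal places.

A = 0.161·V/T₆₀ = 0.161·343/0.52 = 106.20 m² sabins.
Absorption from the other surfaces = 111·0.46 + 111·0.34 + 117·0.13 = 104.01 m², so the acoustic panels must supply 2.19 m² over 13 m².
α = 2.19/13 = 0.168.

0.17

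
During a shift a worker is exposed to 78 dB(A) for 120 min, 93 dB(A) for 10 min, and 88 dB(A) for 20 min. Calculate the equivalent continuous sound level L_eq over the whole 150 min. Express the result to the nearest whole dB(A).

L_eq = 10·log₁₀[(1/T)·Σ tᵢ·10^(Lᵢ/10)] with T = 150 min.
Σ tᵢ·10^(Lᵢ/10) = 120·10^(78/10) + 10·10^(93/10) + 20·10^(88/10) = 4.014e+10.
L_eq = 10·log₁₀(4.014e+10/150) = 84.28 dB(A).

84 dB(A)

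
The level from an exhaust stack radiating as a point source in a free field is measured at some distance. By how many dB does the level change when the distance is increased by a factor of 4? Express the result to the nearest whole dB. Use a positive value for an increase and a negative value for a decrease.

-12 dB

Point-source spreading: ΔL = −20·log₁₀(r₂/r₁).
ΔL = −20·log₁₀(4) = -12.04 dB.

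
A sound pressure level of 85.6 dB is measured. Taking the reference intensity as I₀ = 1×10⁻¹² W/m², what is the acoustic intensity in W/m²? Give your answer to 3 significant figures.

I/I₀ = 10^(85.6/10) = 3.631e+08, so I = 3.631e+08 × 10⁻¹² W/m².

0.000363 W/m²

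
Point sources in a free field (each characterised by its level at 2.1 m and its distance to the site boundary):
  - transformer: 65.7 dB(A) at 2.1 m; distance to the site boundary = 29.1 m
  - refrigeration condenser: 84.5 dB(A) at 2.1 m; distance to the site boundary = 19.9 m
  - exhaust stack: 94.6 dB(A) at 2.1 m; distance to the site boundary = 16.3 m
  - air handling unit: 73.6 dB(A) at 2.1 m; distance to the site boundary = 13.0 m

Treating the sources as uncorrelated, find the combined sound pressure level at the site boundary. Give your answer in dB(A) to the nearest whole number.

First find each source's level at the receiver (point-source: −20·log₁₀(r/r_ref)), then combine on an intensity basis.
transformer: 65.7 − 20·log₁₀(29.1/2.1) = 65.7 − 22.83 = 42.87 dB(A).
refrigeration condenser: 84.5 − 20·log₁₀(19.9/2.1) = 84.5 − 19.53 = 64.97 dB(A).
exhaust stack: 94.6 − 20·log₁₀(16.3/2.1) = 94.6 − 17.80 = 76.80 dB(A).
air handling unit: 73.6 − 20·log₁₀(13.0/2.1) = 73.6 − 15.83 = 57.77 dB(A).
Σ 10^(L/10) = 5.163e+07 → L_total = 10·log₁₀(5.163e+07) = 77.13 dB(A).

77 dB(A)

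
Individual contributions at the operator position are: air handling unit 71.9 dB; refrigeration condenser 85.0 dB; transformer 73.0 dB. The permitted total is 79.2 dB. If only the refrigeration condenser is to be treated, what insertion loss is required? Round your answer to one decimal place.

8.2 dB

The untreated sources together contribute 10^(71.9/10) + 10^(73.0/10) = 3.544e+07, i.e. 75.50 dB.
The limit corresponds to 10^(79.2/10) = 8.318e+07; subtracting the fixed part leaves 4.774e+07 for the refrigeration condenser, i.e. 76.79 dB.
Required insertion loss = 85.0 − 76.79 = 8.21 dB.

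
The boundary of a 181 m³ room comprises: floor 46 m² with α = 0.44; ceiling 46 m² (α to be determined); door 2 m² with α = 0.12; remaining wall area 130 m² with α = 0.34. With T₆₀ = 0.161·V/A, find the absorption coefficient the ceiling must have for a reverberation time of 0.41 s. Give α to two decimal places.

From T₆₀ = 0.161·V/A, the target T₆₀ = 0.41 s needs A = 0.161·181/0.41 = 71.08 m².
Absorption from the other surfaces = 46·0.44 + 2·0.12 + 130·0.34 = 64.68 m², so the ceiling must supply 6.40 m² over 46 m².
α = 6.40/46 = 0.139.

0.14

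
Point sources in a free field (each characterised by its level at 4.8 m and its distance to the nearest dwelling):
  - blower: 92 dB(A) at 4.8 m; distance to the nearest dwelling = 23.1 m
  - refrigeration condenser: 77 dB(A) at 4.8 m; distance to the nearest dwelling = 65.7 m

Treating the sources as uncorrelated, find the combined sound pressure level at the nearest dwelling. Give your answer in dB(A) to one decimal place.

78.4 dB(A)

Apply inverse-square spreading to bring every level to the receiver, then sum 10^(L/10).
blower: 92 − 20·log₁₀(23.1/4.8) = 92 − 13.65 = 78.35 dB(A).
refrigeration condenser: 77 − 20·log₁₀(65.7/4.8) = 77 − 22.73 = 54.27 dB(A).
Σ 10^(L/10) = 6.870e+07 → L_total = 10·log₁₀(6.870e+07) = 78.37 dB(A).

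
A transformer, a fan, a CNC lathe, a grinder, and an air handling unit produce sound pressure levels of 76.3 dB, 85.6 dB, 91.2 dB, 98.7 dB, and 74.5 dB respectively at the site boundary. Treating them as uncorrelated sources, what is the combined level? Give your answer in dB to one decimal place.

Incoherent sources combine by intensity addition: L_total = 10·log₁₀(Σ 10^(L_i/10)).
Σ 10^(L/10) = 10^(76.3/10) + 10^(85.6/10) + 10^(91.2/10) + 10^(98.7/10) + 10^(74.5/10) = 9.165e+09.
L_total = 10·log₁₀(9.165e+09) = 99.62 dB.

99.6 dB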